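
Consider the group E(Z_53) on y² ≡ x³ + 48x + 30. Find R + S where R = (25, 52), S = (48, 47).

(8, 48)

(25, 52) + (48, 47). λ = (47 - 52)/(48 - 25) ≡ 48/23 mod 53. 23⁻¹ ≡ 30 (mod 53) since 23·30 = 690 ≡ 1, so λ ≡ 9.
  x = λ² - 25 - 48 = 81 - 73 ≡ 8; y = λ·(25 - 8) - 52 ≡ 48. → (8, 48)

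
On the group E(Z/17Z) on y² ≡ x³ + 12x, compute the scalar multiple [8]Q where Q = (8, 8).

Double-and-add on 8 = (1000)₂. Start with Q = (8, 8) for the leading 1-bit.
double: tangent at (8, 8): λ = (3·8² + 12)/(2·8) ≡ 0/16. 16⁻¹ ≡ 16 (mod 17), so λ ≡ 0·16 ≡ 0.
  x = λ² - 8 - 8 = 0 - 16 ≡ 1; y = λ·(8 - 1) - 8 ≡ 9. → (1, 9)
double: tangent at (1, 9): λ = (3·1² + 12)/(2·9) ≡ 15/1. 1⁻¹ ≡ 1 (mod 17) since 1·1 = 1 ≡ 1, so λ ≡ 15·1 ≡ 15.
  x = λ² - 1 - 1 = 225 - 2 ≡ 2; y = λ·(1 - 2) - 9 ≡ 10. → (2, 10)
double: tangent at (2, 10): λ = (3·2² + 12)/(2·10) ≡ 7/3. 3⁻¹ ≡ 6 (mod 17), so λ ≡ 7·6 ≡ 8.
  x = λ² - 2 - 2 = 64 - 4 ≡ 9; y = λ·(2 - 9) - 10 ≡ 2. → (9, 2)

(9, 2)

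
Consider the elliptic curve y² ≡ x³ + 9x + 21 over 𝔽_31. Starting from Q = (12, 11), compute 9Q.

(16, 13)

Double-and-add on 9 = (1001)₂. Start with Q = (12, 11) for the leading 1-bit.
double: tangent at (12, 11): λ = (3·12² + 9)/(2·11) ≡ 7/22. 22⁻¹ ≡ 24 (mod 31), so λ ≡ 7·24 ≡ 13.
  x = λ² - 12 - 12 = 169 - 24 ≡ 21; y = λ·(12 - 21) - 11 ≡ 27. → (21, 27)
double: tangent at (21, 27): λ = (3·21² + 9)/(2·27) ≡ 30/23. 23⁻¹ ≡ 27 (mod 31), so λ ≡ 30·27 ≡ 4.
  x = λ² - 21 - 21 = 16 - 42 ≡ 5; y = λ·(21 - 5) - 27 ≡ 6. → (5, 6)
double: tangent at (5, 6): λ = (3·5² + 9)/(2·6) ≡ 22/12. 12⁻¹ ≡ 13 (mod 31), so λ ≡ 22·13 ≡ 7.
  x = λ² - 5 - 5 = 49 - 10 ≡ 8; y = λ·(5 - 8) - 6 ≡ 4. → (8, 4)
add Q: (8, 4) + (12, 11). λ = (11 - 4)/(12 - 8) ≡ 7/4 mod 31. 4⁻¹ ≡ 8 (mod 31), so λ ≡ 25.
  x = λ² - 8 - 12 = 625 - 20 ≡ 16; y = λ·(8 - 16) - 4 ≡ 13. → (16, 13)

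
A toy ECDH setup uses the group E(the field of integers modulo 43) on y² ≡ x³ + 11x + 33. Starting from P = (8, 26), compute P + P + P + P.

Repeated addition: build up to 4P.
2P: tangent at (8, 26): λ = (3·8² + 11)/(2·26) ≡ 31/9. 9⁻¹ ≡ 24 (mod 43) since 9·24 = 216 ≡ 1, so λ ≡ 31·24 ≡ 13.
  x = λ² - 8 - 8 = 169 - 16 ≡ 24; y = λ·(8 - 24) - 26 ≡ 24. → (24, 24)
3P: (24, 24) + (8, 26). λ = (26 - 24)/(8 - 24) ≡ 2/27 mod 43. 27⁻¹ ≡ 8 (mod 43), so λ ≡ 16.
  x = λ² - 24 - 8 = 256 - 32 ≡ 9; y = λ·(24 - 9) - 24 ≡ 1. → (9, 1)
4P: (9, 1) + (8, 26). λ = (26 - 1)/(8 - 9) ≡ 25/42 mod 43. 42⁻¹ ≡ 42 (mod 43), so λ ≡ 18.
  x = λ² - 9 - 8 = 324 - 17 ≡ 6; y = λ·(9 - 6) - 1 ≡ 10. → (6, 10)

(6, 10)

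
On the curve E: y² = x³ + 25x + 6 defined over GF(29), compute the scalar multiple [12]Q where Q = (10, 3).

Repeated addition: build up to 12Q.
2Q: tangent at (10, 3): λ = (3·10² + 25)/(2·3) ≡ 6/6. 6⁻¹ ≡ 5 (mod 29), so λ ≡ 6·5 ≡ 1.
  x = λ² - 10 - 10 = 1 - 20 ≡ 10; y = λ·(10 - 10) - 3 ≡ 26. → (10, 26)
3Q: (10, 26) + (10, 3): same x and y₁ ≡ -y₂, so the sum is 𝒪.
4Q: 𝒪 + (10, 3) = (10, 3) (identity).
5Q: tangent at (10, 3): λ = (3·10² + 25)/(2·3) ≡ 6/6. 6⁻¹ ≡ 5 (mod 29) since 6·5 = 30 ≡ 1, so λ ≡ 6·5 ≡ 1.
  x = λ² - 10 - 10 = 1 - 20 ≡ 10; y = λ·(10 - 10) - 3 ≡ 26. → (10, 26)
6Q: (10, 26) + (10, 3): same x and y₁ ≡ -y₂, so the sum is 𝒪.
7Q: 𝒪 + (10, 3) = (10, 3) (identity).
8Q: tangent at (10, 3): λ = (3·10² + 25)/(2·3) ≡ 6/6. 6⁻¹ ≡ 5 (mod 29) since 6·5 = 30 ≡ 1, so λ ≡ 6·5 ≡ 1.
  x = λ² - 10 - 10 = 1 - 20 ≡ 10; y = λ·(10 - 10) - 3 ≡ 26. → (10, 26)
9Q: (10, 26) + (10, 3): same x and y₁ ≡ -y₂, so the sum is 𝒪.
10Q: 𝒪 + (10, 3) = (10, 3) (identity).
11Q: tangent at (10, 3): λ = (3·10² + 25)/(2·3) ≡ 6/6. 6⁻¹ ≡ 5 (mod 29), so λ ≡ 6·5 ≡ 1.
  x = λ² - 10 - 10 = 1 - 20 ≡ 10; y = λ·(10 - 10) - 3 ≡ 26. → (10, 26)
12Q: (10, 26) + (10, 3): same x and y₁ ≡ -y₂, so the sum is 𝒪.

O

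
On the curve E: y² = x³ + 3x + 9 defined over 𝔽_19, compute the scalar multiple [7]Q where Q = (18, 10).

(9, 9)

Double-and-add on 7 = (111)₂. Start with Q = (18, 10) for the leading 1-bit.
double: tangent at (18, 10): λ = (3·18² + 3)/(2·10) ≡ 6/1. 1⁻¹ ≡ 1 (mod 19), so λ ≡ 6·1 ≡ 6.
  x = λ² - 18 - 18 = 36 - 36 ≡ 0; y = λ·(18 - 0) - 10 ≡ 3. → (0, 3)
add Q: (0, 3) + (18, 10). λ = (10 - 3)/(18 - 0) ≡ 7/18 mod 19. 18⁻¹ ≡ 18 (mod 19) since 18·18 = 324 ≡ 1, so λ ≡ 12.
  x = λ² - 0 - 18 = 144 - 18 ≡ 12; y = λ·(0 - 12) - 3 ≡ 5. → (12, 5)
double: tangent at (12, 5): λ = (3·12² + 3)/(2·5) ≡ 17/10. 10⁻¹ ≡ 2 (mod 19) since 10·2 = 20 ≡ 1, so λ ≡ 17·2 ≡ 15.
  x = λ² - 12 - 12 = 225 - 24 ≡ 11; y = λ·(12 - 11) - 5 ≡ 10. → (11, 10)
add Q: (11, 10) + (18, 10). λ = (10 - 10)/(18 - 11) ≡ 0/7 mod 19. 7⁻¹ ≡ 11 (mod 19) since 7·11 = 77 ≡ 1, so λ ≡ 0.
  x = λ² - 11 - 18 = 0 - 29 ≡ 9; y = λ·(11 - 9) - 10 ≡ 9. → (9, 9)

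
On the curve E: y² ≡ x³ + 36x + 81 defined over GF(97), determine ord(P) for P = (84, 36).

10

2P: tangent at (84, 36): λ = (3·84² + 36)/(2·36) ≡ 58/72. 72⁻¹ ≡ 31 (mod 97), so λ ≡ 58·31 ≡ 52.
  x = λ² - 84 - 84 = 2704 - 168 ≡ 14; y = λ·(84 - 14) - 36 ≡ 15. → (14, 15)
3P: (14, 15) + (84, 36). λ = (36 - 15)/(84 - 14) ≡ 21/70 mod 97. 70⁻¹ ≡ 79 (mod 97) since 70·79 = 5530 ≡ 1, so λ ≡ 10.
  x = λ² - 14 - 84 = 100 - 98 ≡ 2; y = λ·(14 - 2) - 15 ≡ 8. → (2, 8)
4P: (2, 8) + (84, 36). λ = (36 - 8)/(84 - 2) ≡ 28/82 mod 97. 82⁻¹ ≡ 84 (mod 97) since 82·84 = 6888 ≡ 1, so λ ≡ 24.
  x = λ² - 2 - 84 = 576 - 86 ≡ 5; y = λ·(2 - 5) - 8 ≡ 17. → (5, 17)
5P: (5, 17) + (84, 36). λ = (36 - 17)/(84 - 5) ≡ 19/79 mod 97. 79⁻¹ ≡ 70 (mod 97), so λ ≡ 69.
  x = λ² - 5 - 84 = 4761 - 89 ≡ 16; y = λ·(5 - 16) - 17 ≡ 0. → (16, 0)
6P: (16, 0) + (84, 36). λ = (36 - 0)/(84 - 16) ≡ 36/68 mod 97. 68⁻¹ ≡ 10 (mod 97) since 68·10 = 680 ≡ 1, so λ ≡ 69.
  x = λ² - 16 - 84 = 4761 - 100 ≡ 5; y = λ·(16 - 5) - 0 ≡ 80. → (5, 80)
7P: (5, 80) + (84, 36). λ = (36 - 80)/(84 - 5) ≡ 53/79 mod 97. 79⁻¹ ≡ 70 (mod 97), so λ ≡ 24.
  x = λ² - 5 - 84 = 576 - 89 ≡ 2; y = λ·(5 - 2) - 80 ≡ 89. → (2, 89)
8P: (2, 89) + (84, 36). λ = (36 - 89)/(84 - 2) ≡ 44/82 mod 97. 82⁻¹ ≡ 84 (mod 97), so λ ≡ 10.
  x = λ² - 2 - 84 = 100 - 86 ≡ 14; y = λ·(2 - 14) - 89 ≡ 82. → (14, 82)
9P: (14, 82) + (84, 36). λ = (36 - 82)/(84 - 14) ≡ 51/70 mod 97. 70⁻¹ ≡ 79 (mod 97) since 70·79 = 5530 ≡ 1, so λ ≡ 52.
  x = λ² - 14 - 84 = 2704 - 98 ≡ 84; y = λ·(14 - 84) - 82 ≡ 61. → (84, 61)
10P: (84, 61) + (84, 36): same x and y₁ ≡ -y₂, so the sum is O.
10P = O, so the order is 10.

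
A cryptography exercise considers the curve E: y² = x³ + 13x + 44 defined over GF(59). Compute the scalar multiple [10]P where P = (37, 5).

Double-and-add on 10 = (1010)₂. Start with P = (37, 5) for the leading 1-bit.
double: tangent at (37, 5): λ = (3·37² + 13)/(2·5) ≡ 49/10. 10⁻¹ ≡ 6 (mod 59), so λ ≡ 49·6 ≡ 58.
  x = λ² - 37 - 37 = 3364 - 74 ≡ 45; y = λ·(37 - 45) - 5 ≡ 3. → (45, 3)
double: tangent at (45, 3): λ = (3·45² + 13)/(2·3) ≡ 11/6. 6⁻¹ ≡ 10 (mod 59), so λ ≡ 11·10 ≡ 51.
  x = λ² - 45 - 45 = 2601 - 90 ≡ 33; y = λ·(45 - 33) - 3 ≡ 19. → (33, 19)
add P: (33, 19) + (37, 5). λ = (5 - 19)/(37 - 33) ≡ 45/4 mod 59. 4⁻¹ ≡ 15 (mod 59) since 4·15 = 60 ≡ 1, so λ ≡ 26.
  x = λ² - 33 - 37 = 676 - 70 ≡ 16; y = λ·(33 - 16) - 19 ≡ 10. → (16, 10)
double: tangent at (16, 10): λ = (3·16² + 13)/(2·10) ≡ 14/20. 20⁻¹ ≡ 3 (mod 59), so λ ≡ 14·3 ≡ 42.
  x = λ² - 16 - 16 = 1764 - 32 ≡ 21; y = λ·(16 - 21) - 10 ≡ 16. → (21, 16)

(21, 16)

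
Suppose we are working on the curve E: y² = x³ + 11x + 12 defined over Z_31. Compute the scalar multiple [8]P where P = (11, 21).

Double-and-add on 8 = (1000)₂. Start with P = (11, 21) for the leading 1-bit.
double: tangent at (11, 21): λ = (3·11² + 11)/(2·21) ≡ 2/11. 11⁻¹ ≡ 17 (mod 31) since 11·17 = 187 ≡ 1, so λ ≡ 2·17 ≡ 3.
  x = λ² - 11 - 11 = 9 - 22 ≡ 18; y = λ·(11 - 18) - 21 ≡ 20. → (18, 20)
double: tangent at (18, 20): λ = (3·18² + 11)/(2·20) ≡ 22/9. 9⁻¹ ≡ 7 (mod 31), so λ ≡ 22·7 ≡ 30.
  x = λ² - 18 - 18 = 900 - 36 ≡ 27; y = λ·(18 - 27) - 20 ≡ 20. → (27, 20)
double: tangent at (27, 20): λ = (3·27² + 11)/(2·20) ≡ 28/9. 9⁻¹ ≡ 7 (mod 31), so λ ≡ 28·7 ≡ 10.
  x = λ² - 27 - 27 = 100 - 54 ≡ 15; y = λ·(27 - 15) - 20 ≡ 7. → (15, 7)

(15, 7)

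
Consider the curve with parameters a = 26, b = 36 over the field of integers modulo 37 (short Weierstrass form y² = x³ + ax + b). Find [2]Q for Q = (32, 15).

(6, 1)

tangent at (32, 15): λ = (3·32² + 26)/(2·15) ≡ 27/30. 30⁻¹ ≡ 21 (mod 37), so λ ≡ 27·21 ≡ 12.
  x = λ² - 32 - 32 = 144 - 64 ≡ 6; y = λ·(32 - 6) - 15 ≡ 1. → (6, 1)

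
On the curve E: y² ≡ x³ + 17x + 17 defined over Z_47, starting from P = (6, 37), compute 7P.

(24, 33)

Double-and-add on 7 = (111)₂. Start with P = (6, 37) for the leading 1-bit.
double: tangent at (6, 37): λ = (3·6² + 17)/(2·37) ≡ 31/27. 27⁻¹ ≡ 7 (mod 47), so λ ≡ 31·7 ≡ 29.
  x = λ² - 6 - 6 = 841 - 12 ≡ 30; y = λ·(6 - 30) - 37 ≡ 19. → (30, 19)
add P: (30, 19) + (6, 37). λ = (37 - 19)/(6 - 30) ≡ 18/23 mod 47. 23⁻¹ ≡ 45 (mod 47), so λ ≡ 11.
  x = λ² - 30 - 6 = 121 - 36 ≡ 38; y = λ·(30 - 38) - 19 ≡ 34. → (38, 34)
double: tangent at (38, 34): λ = (3·38² + 17)/(2·34) ≡ 25/21. 21⁻¹ ≡ 9 (mod 47), so λ ≡ 25·9 ≡ 37.
  x = λ² - 38 - 38 = 1369 - 76 ≡ 24; y = λ·(38 - 24) - 34 ≡ 14. → (24, 14)
add P: (24, 14) + (6, 37). λ = (37 - 14)/(6 - 24) ≡ 23/29 mod 47. 29⁻¹ ≡ 13 (mod 47), so λ ≡ 17.
  x = λ² - 24 - 6 = 289 - 30 ≡ 24; y = λ·(24 - 24) - 14 ≡ 33. → (24, 33)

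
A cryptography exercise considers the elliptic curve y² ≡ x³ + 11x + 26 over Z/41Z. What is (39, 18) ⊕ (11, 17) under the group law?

(39, 18) + (11, 17). λ = (17 - 18)/(11 - 39) ≡ 40/13 mod 41. 13⁻¹ ≡ 19 (mod 41) since 13·19 = 247 ≡ 1, so λ ≡ 22.
  x = λ² - 39 - 11 = 484 - 50 ≡ 24; y = λ·(39 - 24) - 18 ≡ 25. → (24, 25)

(24, 25)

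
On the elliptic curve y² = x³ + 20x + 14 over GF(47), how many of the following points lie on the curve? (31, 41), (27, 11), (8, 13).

(31, 41): 41² ≡ 36, rhs ≡ 16 → off.
(27, 11): 11² ≡ 27, rhs ≡ 27 → on.
(8, 13): 13² ≡ 28, rhs ≡ 28 → on.

2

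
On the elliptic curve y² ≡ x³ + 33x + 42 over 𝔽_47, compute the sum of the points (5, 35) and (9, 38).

(13, 6)

(5, 35) + (9, 38). λ = (38 - 35)/(9 - 5) ≡ 3/4 mod 47. 4⁻¹ ≡ 12 (mod 47) since 4·12 = 48 ≡ 1, so λ ≡ 36.
  x = λ² - 5 - 9 = 1296 - 14 ≡ 13; y = λ·(5 - 13) - 35 ≡ 6. → (13, 6)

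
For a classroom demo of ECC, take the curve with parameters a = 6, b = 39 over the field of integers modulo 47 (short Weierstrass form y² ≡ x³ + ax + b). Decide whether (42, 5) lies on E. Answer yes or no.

y² = 5² ≡ 25; x³ + 6x + 39 = 74379 ≡ 25 (mod 47). 25 = 25.

yes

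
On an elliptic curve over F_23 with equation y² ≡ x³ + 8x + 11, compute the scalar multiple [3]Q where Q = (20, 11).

(3, 4)

Repeated addition: build up to 3Q.
2Q: tangent at (20, 11): λ = (3·20² + 8)/(2·11) ≡ 12/22. 22⁻¹ ≡ 22 (mod 23) since 22·22 = 484 ≡ 1, so λ ≡ 12·22 ≡ 11.
  x = λ² - 20 - 20 = 121 - 40 ≡ 12; y = λ·(20 - 12) - 11 ≡ 8. → (12, 8)
3Q: (12, 8) + (20, 11). λ = (11 - 8)/(20 - 12) ≡ 3/8 mod 23. 8⁻¹ ≡ 3 (mod 23) since 8·3 = 24 ≡ 1, so λ ≡ 9.
  x = λ² - 12 - 20 = 81 - 32 ≡ 3; y = λ·(12 - 3) - 8 ≡ 4. → (3, 4)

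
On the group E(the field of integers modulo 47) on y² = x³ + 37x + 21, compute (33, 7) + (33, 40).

O

The two points share x = 33 and their y-coordinates satisfy 7 + 40 ≡ 0 (mod 47), so they are inverses. Their sum is O.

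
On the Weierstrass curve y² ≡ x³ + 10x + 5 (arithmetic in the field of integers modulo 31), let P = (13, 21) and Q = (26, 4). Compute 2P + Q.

(30, 5)

First 2P:
Repeated addition: build up to 2P.
2P: tangent at (13, 21): λ = (3·13² + 10)/(2·21) ≡ 21/11. 11⁻¹ ≡ 17 (mod 31), so λ ≡ 21·17 ≡ 16.
  x = λ² - 13 - 13 = 256 - 26 ≡ 13; y = λ·(13 - 13) - 21 ≡ 10. → (13, 10)
2P = (13, 10).
Finally 2P + Q:
(13, 10) + (26, 4). λ = (4 - 10)/(26 - 13) ≡ 25/13 mod 31. 13⁻¹ ≡ 12 (mod 31), so λ ≡ 21.
  x = λ² - 13 - 26 = 441 - 39 ≡ 30; y = λ·(13 - 30) - 10 ≡ 5. → (30, 5)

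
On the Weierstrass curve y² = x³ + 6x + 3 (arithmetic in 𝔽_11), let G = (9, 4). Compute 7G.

Double-and-add on 7 = (111)₂. Start with G = (9, 4) for the leading 1-bit.
double: tangent at (9, 4): λ = (3·9² + 6)/(2·4) ≡ 7/8. 8⁻¹ ≡ 7 (mod 11), so λ ≡ 7·7 ≡ 5.
  x = λ² - 9 - 9 = 25 - 18 ≡ 7; y = λ·(9 - 7) - 4 ≡ 6. → (7, 6)
add G: (7, 6) + (9, 4). λ = (4 - 6)/(9 - 7) ≡ 9/2 mod 11. 2⁻¹ ≡ 6 (mod 11), so λ ≡ 10.
  x = λ² - 7 - 9 = 100 - 16 ≡ 7; y = λ·(7 - 7) - 6 ≡ 5. → (7, 5)
double: tangent at (7, 5): λ = (3·7² + 6)/(2·5) ≡ 10/10. 10⁻¹ ≡ 10 (mod 11), so λ ≡ 10·10 ≡ 1.
  x = λ² - 7 - 7 = 1 - 14 ≡ 9; y = λ·(7 - 9) - 5 ≡ 4. → (9, 4)
add G: tangent at (9, 4): λ = (3·9² + 6)/(2·4) ≡ 7/8. 8⁻¹ ≡ 7 (mod 11) since 8·7 = 56 ≡ 1, so λ ≡ 7·7 ≡ 5.
  x = λ² - 9 - 9 = 25 - 18 ≡ 7; y = λ·(9 - 7) - 4 ≡ 6. → (7, 6)

(7, 6)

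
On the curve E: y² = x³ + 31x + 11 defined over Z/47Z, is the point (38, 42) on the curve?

y² = 42² ≡ 25; x³ + 31x + 11 = 56061 ≡ 37 (mod 47). 25 ≠ 37.

no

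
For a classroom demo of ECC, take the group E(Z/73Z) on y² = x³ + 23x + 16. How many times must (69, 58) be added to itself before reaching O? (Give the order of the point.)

3

2P: tangent at (69, 58): λ = (3·69² + 23)/(2·58) ≡ 71/43. 43⁻¹ ≡ 17 (mod 73), so λ ≡ 71·17 ≡ 39.
  x = λ² - 69 - 69 = 1521 - 138 ≡ 69; y = λ·(69 - 69) - 58 ≡ 15. → (69, 15)
3P: (69, 15) + (69, 58): same x and y₁ ≡ -y₂, so the sum is O.
3P = O, so the order is 3.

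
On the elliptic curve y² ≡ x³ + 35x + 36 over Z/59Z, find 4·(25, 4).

(40, 8)

Write G = (25, 4).
Repeated addition: build up to 4G.
2G: tangent at (25, 4): λ = (3·25² + 35)/(2·4) ≡ 22/8. 8⁻¹ ≡ 37 (mod 59), so λ ≡ 22·37 ≡ 47.
  x = λ² - 25 - 25 = 2209 - 50 ≡ 35; y = λ·(25 - 35) - 4 ≡ 57. → (35, 57)
3G: (35, 57) + (25, 4). λ = (4 - 57)/(25 - 35) ≡ 6/49 mod 59. 49⁻¹ ≡ 53 (mod 59) since 49·53 = 2597 ≡ 1, so λ ≡ 23.
  x = λ² - 35 - 25 = 529 - 60 ≡ 56; y = λ·(35 - 56) - 57 ≡ 50. → (56, 50)
4G: (56, 50) + (25, 4). λ = (4 - 50)/(25 - 56) ≡ 13/28 mod 59. 28⁻¹ ≡ 19 (mod 59), so λ ≡ 11.
  x = λ² - 56 - 25 = 121 - 81 ≡ 40; y = λ·(56 - 40) - 50 ≡ 8. → (40, 8)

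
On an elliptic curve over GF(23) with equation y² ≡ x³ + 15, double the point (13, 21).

tangent at (13, 21): λ = (3·13² + 0)/(2·21) ≡ 1/19. 19⁻¹ ≡ 17 (mod 23) since 19·17 = 323 ≡ 1, so λ ≡ 1·17 ≡ 17.
  x = λ² - 13 - 13 = 289 - 26 ≡ 10; y = λ·(13 - 10) - 21 ≡ 7. → (10, 7)

(10, 7)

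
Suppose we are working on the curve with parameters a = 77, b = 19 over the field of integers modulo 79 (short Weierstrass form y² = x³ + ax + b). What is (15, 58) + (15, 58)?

(62, 65)

tangent at (15, 58): λ = (3·15² + 77)/(2·58) ≡ 41/37. 37⁻¹ ≡ 47 (mod 79) since 37·47 = 1739 ≡ 1, so λ ≡ 41·47 ≡ 31.
  x = λ² - 15 - 15 = 961 - 30 ≡ 62; y = λ·(15 - 62) - 58 ≡ 65. → (62, 65)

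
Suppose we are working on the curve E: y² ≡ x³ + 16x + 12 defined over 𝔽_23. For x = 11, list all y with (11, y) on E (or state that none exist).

x³ + 16x + 12 = 1519 ≡ 1 (mod 23).
Square roots of 1 mod 23: 1 and 22 (since 1² = 1 ≡ 1).

1, 22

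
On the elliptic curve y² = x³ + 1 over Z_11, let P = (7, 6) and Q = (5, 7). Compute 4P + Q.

First 4P:
Repeated addition: build up to 4P.
2P: tangent at (7, 6): λ = (3·7² + 0)/(2·6) ≡ 4/1. 1⁻¹ ≡ 1 (mod 11) since 1·1 = 1 ≡ 1, so λ ≡ 4·1 ≡ 4.
  x = λ² - 7 - 7 = 16 - 14 ≡ 2; y = λ·(7 - 2) - 6 ≡ 3. → (2, 3)
3P: (2, 3) + (7, 6). λ = (6 - 3)/(7 - 2) ≡ 3/5 mod 11. 5⁻¹ ≡ 9 (mod 11), so λ ≡ 5.
  x = λ² - 2 - 7 = 25 - 9 ≡ 5; y = λ·(2 - 5) - 3 ≡ 4. → (5, 4)
4P: (5, 4) + (7, 6). λ = (6 - 4)/(7 - 5) ≡ 2/2 mod 11. 2⁻¹ ≡ 6 (mod 11), so λ ≡ 1.
  x = λ² - 5 - 7 = 1 - 12 ≡ 0; y = λ·(5 - 0) - 4 ≡ 1. → (0, 1)
4P = (0, 1).
Finally 4P + Q:
(0, 1) + (5, 7). λ = (7 - 1)/(5 - 0) ≡ 6/5 mod 11. 5⁻¹ ≡ 9 (mod 11), so λ ≡ 10.
  x = λ² - 0 - 5 = 100 - 5 ≡ 7; y = λ·(0 - 7) - 1 ≡ 6. → (7, 6)

(7, 6)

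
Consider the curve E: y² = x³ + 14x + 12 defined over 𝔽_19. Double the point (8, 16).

(8, 3)

tangent at (8, 16): λ = (3·8² + 14)/(2·16) ≡ 16/13. 13⁻¹ ≡ 3 (mod 19), so λ ≡ 16·3 ≡ 10.
  x = λ² - 8 - 8 = 100 - 16 ≡ 8; y = λ·(8 - 8) - 16 ≡ 3. → (8, 3)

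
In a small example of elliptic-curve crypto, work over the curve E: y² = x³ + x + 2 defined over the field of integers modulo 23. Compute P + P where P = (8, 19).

tangent at (8, 19): λ = (3·8² + 1)/(2·19) ≡ 9/15. 15⁻¹ ≡ 20 (mod 23) since 15·20 = 300 ≡ 1, so λ ≡ 9·20 ≡ 19.
  x = λ² - 8 - 8 = 361 - 16 ≡ 0; y = λ·(8 - 0) - 19 ≡ 18. → (0, 18)

(0, 18)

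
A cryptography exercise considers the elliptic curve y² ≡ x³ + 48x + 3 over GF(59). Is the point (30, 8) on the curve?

yes

y² = 8² ≡ 5; x³ + 48x + 3 = 28443 ≡ 5 (mod 59). 5 = 5.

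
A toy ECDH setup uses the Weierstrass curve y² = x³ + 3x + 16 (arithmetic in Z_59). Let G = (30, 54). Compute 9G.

(29, 19)

Repeated addition: build up to 9G.
2G: tangent at (30, 54): λ = (3·30² + 3)/(2·54) ≡ 48/49. 49⁻¹ ≡ 53 (mod 59), so λ ≡ 48·53 ≡ 7.
  x = λ² - 30 - 30 = 49 - 60 ≡ 48; y = λ·(30 - 48) - 54 ≡ 56. → (48, 56)
3G: (48, 56) + (30, 54). λ = (54 - 56)/(30 - 48) ≡ 57/41 mod 59. 41⁻¹ ≡ 36 (mod 59), so λ ≡ 46.
  x = λ² - 48 - 30 = 2116 - 78 ≡ 32; y = λ·(48 - 32) - 56 ≡ 31. → (32, 31)
4G: (32, 31) + (30, 54). λ = (54 - 31)/(30 - 32) ≡ 23/57 mod 59. 57⁻¹ ≡ 29 (mod 59), so λ ≡ 18.
  x = λ² - 32 - 30 = 324 - 62 ≡ 26; y = λ·(32 - 26) - 31 ≡ 18. → (26, 18)
5G: (26, 18) + (30, 54). λ = (54 - 18)/(30 - 26) ≡ 36/4 mod 59. 4⁻¹ ≡ 15 (mod 59) since 4·15 = 60 ≡ 1, so λ ≡ 9.
  x = λ² - 26 - 30 = 81 - 56 ≡ 25; y = λ·(26 - 25) - 18 ≡ 50. → (25, 50)
6G: (25, 50) + (30, 54). λ = (54 - 50)/(30 - 25) ≡ 4/5 mod 59. 5⁻¹ ≡ 12 (mod 59) since 5·12 = 60 ≡ 1, so λ ≡ 48.
  x = λ² - 25 - 30 = 2304 - 55 ≡ 7; y = λ·(25 - 7) - 50 ≡ 47. → (7, 47)
7G: (7, 47) + (30, 54). λ = (54 - 47)/(30 - 7) ≡ 7/23 mod 59. 23⁻¹ ≡ 18 (mod 59), so λ ≡ 8.
  x = λ² - 7 - 30 = 64 - 37 ≡ 27; y = λ·(7 - 27) - 47 ≡ 29. → (27, 29)
8G: (27, 29) + (30, 54). λ = (54 - 29)/(30 - 27) ≡ 25/3 mod 59. 3⁻¹ ≡ 20 (mod 59), so λ ≡ 28.
  x = λ² - 27 - 30 = 784 - 57 ≡ 19; y = λ·(27 - 19) - 29 ≡ 18. → (19, 18)
9G: (19, 18) + (30, 54). λ = (54 - 18)/(30 - 19) ≡ 36/11 mod 59. 11⁻¹ ≡ 43 (mod 59), so λ ≡ 14.
  x = λ² - 19 - 30 = 196 - 49 ≡ 29; y = λ·(19 - 29) - 18 ≡ 19. → (29, 19)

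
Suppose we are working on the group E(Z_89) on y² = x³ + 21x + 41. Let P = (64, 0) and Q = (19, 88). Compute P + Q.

(64, 0) + (19, 88). λ = (88 - 0)/(19 - 64) ≡ 88/44 mod 89. 44⁻¹ ≡ 87 (mod 89), so λ ≡ 2.
  x = λ² - 64 - 19 = 4 - 83 ≡ 10; y = λ·(64 - 10) - 0 ≡ 19. → (10, 19)

(10, 19)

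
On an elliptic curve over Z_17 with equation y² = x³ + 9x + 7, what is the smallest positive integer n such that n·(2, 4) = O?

2P: tangent at (2, 4): λ = (3·2² + 9)/(2·4) ≡ 4/8. 8⁻¹ ≡ 15 (mod 17) since 8·15 = 120 ≡ 1, so λ ≡ 4·15 ≡ 9.
  x = λ² - 2 - 2 = 81 - 4 ≡ 9; y = λ·(2 - 9) - 4 ≡ 1. → (9, 1)
3P: (9, 1) + (2, 4). λ = (4 - 1)/(2 - 9) ≡ 3/10 mod 17. 10⁻¹ ≡ 12 (mod 17), so λ ≡ 2.
  x = λ² - 9 - 2 = 4 - 11 ≡ 10; y = λ·(9 - 10) - 1 ≡ 14. → (10, 14)
4P: (10, 14) + (2, 4). λ = (4 - 14)/(2 - 10) ≡ 7/9 mod 17. 9⁻¹ ≡ 2 (mod 17) since 9·2 = 18 ≡ 1, so λ ≡ 14.
  x = λ² - 10 - 2 = 196 - 12 ≡ 14; y = λ·(10 - 14) - 14 ≡ 15. → (14, 15)
5P: (14, 15) + (2, 4). λ = (4 - 15)/(2 - 14) ≡ 6/5 mod 17. 5⁻¹ ≡ 7 (mod 17) since 5·7 = 35 ≡ 1, so λ ≡ 8.
  x = λ² - 14 - 2 = 64 - 16 ≡ 14; y = λ·(14 - 14) - 15 ≡ 2. → (14, 2)
6P: (14, 2) + (2, 4). λ = (4 - 2)/(2 - 14) ≡ 2/5 mod 17. 5⁻¹ ≡ 7 (mod 17) since 5·7 = 35 ≡ 1, so λ ≡ 14.
  x = λ² - 14 - 2 = 196 - 16 ≡ 10; y = λ·(14 - 10) - 2 ≡ 3. → (10, 3)
7P: (10, 3) + (2, 4). λ = (4 - 3)/(2 - 10) ≡ 1/9 mod 17. 9⁻¹ ≡ 2 (mod 17), so λ ≡ 2.
  x = λ² - 10 - 2 = 4 - 12 ≡ 9; y = λ·(10 - 9) - 3 ≡ 16. → (9, 16)
8P: (9, 16) + (2, 4). λ = (4 - 16)/(2 - 9) ≡ 5/10 mod 17. 10⁻¹ ≡ 12 (mod 17) since 10·12 = 120 ≡ 1, so λ ≡ 9.
  x = λ² - 9 - 2 = 81 - 11 ≡ 2; y = λ·(9 - 2) - 16 ≡ 13. → (2, 13)
9P: (2, 13) + (2, 4): same x and y₁ ≡ -y₂, so the sum is O.
9P = O, so the order is 9.

9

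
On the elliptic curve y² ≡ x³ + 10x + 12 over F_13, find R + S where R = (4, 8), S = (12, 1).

(0, 8)

(4, 8) + (12, 1). λ = (1 - 8)/(12 - 4) ≡ 6/8 mod 13. 8⁻¹ ≡ 5 (mod 13) since 8·5 = 40 ≡ 1, so λ ≡ 4.
  x = λ² - 4 - 12 = 16 - 16 ≡ 0; y = λ·(4 - 0) - 8 ≡ 8. → (0, 8)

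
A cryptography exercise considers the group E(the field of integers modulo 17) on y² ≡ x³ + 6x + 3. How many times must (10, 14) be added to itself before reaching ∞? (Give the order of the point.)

8

2P: tangent at (10, 14): λ = (3·10² + 6)/(2·14) ≡ 0/11. 11⁻¹ ≡ 14 (mod 17) since 11·14 = 154 ≡ 1, so λ ≡ 0·14 ≡ 0.
  x = λ² - 10 - 10 = 0 - 20 ≡ 14; y = λ·(10 - 14) - 14 ≡ 3. → (14, 3)
3P: (14, 3) + (10, 14). λ = (14 - 3)/(10 - 14) ≡ 11/13 mod 17. 13⁻¹ ≡ 4 (mod 17) since 13·4 = 52 ≡ 1, so λ ≡ 10.
  x = λ² - 14 - 10 = 100 - 24 ≡ 8; y = λ·(14 - 8) - 3 ≡ 6. → (8, 6)
4P: (8, 6) + (10, 14). λ = (14 - 6)/(10 - 8) ≡ 8/2 mod 17. 2⁻¹ ≡ 9 (mod 17) since 2·9 = 18 ≡ 1, so λ ≡ 4.
  x = λ² - 8 - 10 = 16 - 18 ≡ 15; y = λ·(8 - 15) - 6 ≡ 0. → (15, 0)
5P: (15, 0) + (10, 14). λ = (14 - 0)/(10 - 15) ≡ 14/12 mod 17. 12⁻¹ ≡ 10 (mod 17), so λ ≡ 4.
  x = λ² - 15 - 10 = 16 - 25 ≡ 8; y = λ·(15 - 8) - 0 ≡ 11. → (8, 11)
6P: (8, 11) + (10, 14). λ = (14 - 11)/(10 - 8) ≡ 3/2 mod 17. 2⁻¹ ≡ 9 (mod 17) since 2·9 = 18 ≡ 1, so λ ≡ 10.
  x = λ² - 8 - 10 = 100 - 18 ≡ 14; y = λ·(8 - 14) - 11 ≡ 14. → (14, 14)
7P: (14, 14) + (10, 14). λ = (14 - 14)/(10 - 14) ≡ 0/13 mod 17. 13⁻¹ ≡ 4 (mod 17) since 13·4 = 52 ≡ 1, so λ ≡ 0.
  x = λ² - 14 - 10 = 0 - 24 ≡ 10; y = λ·(14 - 10) - 14 ≡ 3. → (10, 3)
8P: (10, 3) + (10, 14): same x and y₁ ≡ -y₂, so the sum is ∞.
8P = ∞, so the order is 8.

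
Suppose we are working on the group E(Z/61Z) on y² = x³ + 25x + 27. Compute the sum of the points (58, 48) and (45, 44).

(58, 48) + (45, 44). λ = (44 - 48)/(45 - 58) ≡ 57/48 mod 61. 48⁻¹ ≡ 14 (mod 61), so λ ≡ 5.
  x = λ² - 58 - 45 = 25 - 103 ≡ 44; y = λ·(58 - 44) - 48 ≡ 22. → (44, 22)

(44, 22)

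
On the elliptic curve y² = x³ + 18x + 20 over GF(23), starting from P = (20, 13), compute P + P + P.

Repeated addition: build up to 3P.
2P: tangent at (20, 13): λ = (3·20² + 18)/(2·13) ≡ 22/3. 3⁻¹ ≡ 8 (mod 23), so λ ≡ 22·8 ≡ 15.
  x = λ² - 20 - 20 = 225 - 40 ≡ 1; y = λ·(20 - 1) - 13 ≡ 19. → (1, 19)
3P: (1, 19) + (20, 13). λ = (13 - 19)/(20 - 1) ≡ 17/19 mod 23. 19⁻¹ ≡ 17 (mod 23) since 19·17 = 323 ≡ 1, so λ ≡ 13.
  x = λ² - 1 - 20 = 169 - 21 ≡ 10; y = λ·(1 - 10) - 19 ≡ 2. → (10, 2)

(10, 2)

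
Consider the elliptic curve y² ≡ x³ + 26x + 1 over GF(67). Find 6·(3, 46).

(36, 31)

Write Q = (3, 46).
Double-and-add on 6 = (110)₂. Start with Q = (3, 46) for the leading 1-bit.
double: tangent at (3, 46): λ = (3·3² + 26)/(2·46) ≡ 53/25. 25⁻¹ ≡ 59 (mod 67) since 25·59 = 1475 ≡ 1, so λ ≡ 53·59 ≡ 45.
  x = λ² - 3 - 3 = 2025 - 6 ≡ 9; y = λ·(3 - 9) - 46 ≡ 19. → (9, 19)
add Q: (9, 19) + (3, 46). λ = (46 - 19)/(3 - 9) ≡ 27/61 mod 67. 61⁻¹ ≡ 11 (mod 67), so λ ≡ 29.
  x = λ² - 9 - 3 = 841 - 12 ≡ 25; y = λ·(9 - 25) - 19 ≡ 53. → (25, 53)
double: tangent at (25, 53): λ = (3·25² + 26)/(2·53) ≡ 25/39. 39⁻¹ ≡ 55 (mod 67), so λ ≡ 25·55 ≡ 35.
  x = λ² - 25 - 25 = 1225 - 50 ≡ 36; y = λ·(25 - 36) - 53 ≡ 31. → (36, 31)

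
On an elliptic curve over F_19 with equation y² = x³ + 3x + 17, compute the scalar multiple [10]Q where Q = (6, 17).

(4, 13)

Repeated addition: build up to 10Q.
2Q: tangent at (6, 17): λ = (3·6² + 3)/(2·17) ≡ 16/15. 15⁻¹ ≡ 14 (mod 19), so λ ≡ 16·14 ≡ 15.
  x = λ² - 6 - 6 = 225 - 12 ≡ 4; y = λ·(6 - 4) - 17 ≡ 13. → (4, 13)
3Q: (4, 13) + (6, 17). λ = (17 - 13)/(6 - 4) ≡ 4/2 mod 19. 2⁻¹ ≡ 10 (mod 19) since 2·10 = 20 ≡ 1, so λ ≡ 2.
  x = λ² - 4 - 6 = 4 - 10 ≡ 13; y = λ·(4 - 13) - 13 ≡ 7. → (13, 7)
4Q: (13, 7) + (6, 17). λ = (17 - 7)/(6 - 13) ≡ 10/12 mod 19. 12⁻¹ ≡ 8 (mod 19), so λ ≡ 4.
  x = λ² - 13 - 6 = 16 - 19 ≡ 16; y = λ·(13 - 16) - 7 ≡ 0. → (16, 0)
5Q: (16, 0) + (6, 17). λ = (17 - 0)/(6 - 16) ≡ 17/9 mod 19. 9⁻¹ ≡ 17 (mod 19) since 9·17 = 153 ≡ 1, so λ ≡ 4.
  x = λ² - 16 - 6 = 16 - 22 ≡ 13; y = λ·(16 - 13) - 0 ≡ 12. → (13, 12)
6Q: (13, 12) + (6, 17). λ = (17 - 12)/(6 - 13) ≡ 5/12 mod 19. 12⁻¹ ≡ 8 (mod 19), so λ ≡ 2.
  x = λ² - 13 - 6 = 4 - 19 ≡ 4; y = λ·(13 - 4) - 12 ≡ 6. → (4, 6)
7Q: (4, 6) + (6, 17). λ = (17 - 6)/(6 - 4) ≡ 11/2 mod 19. 2⁻¹ ≡ 10 (mod 19), so λ ≡ 15.
  x = λ² - 4 - 6 = 225 - 10 ≡ 6; y = λ·(4 - 6) - 6 ≡ 2. → (6, 2)
8Q: (6, 2) + (6, 17): same x and y₁ ≡ -y₂, so the sum is O.
9Q: O + (6, 17) = (6, 17) (identity).
10Q: tangent at (6, 17): λ = (3·6² + 3)/(2·17) ≡ 16/15. 15⁻¹ ≡ 14 (mod 19), so λ ≡ 16·14 ≡ 15.
  x = λ² - 6 - 6 = 225 - 12 ≡ 4; y = λ·(6 - 4) - 17 ≡ 13. → (4, 13)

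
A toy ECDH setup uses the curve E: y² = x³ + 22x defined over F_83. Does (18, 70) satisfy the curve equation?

yes

y² = 70² ≡ 3; x³ + 22x + 0 = 6228 ≡ 3 (mod 83). 3 = 3.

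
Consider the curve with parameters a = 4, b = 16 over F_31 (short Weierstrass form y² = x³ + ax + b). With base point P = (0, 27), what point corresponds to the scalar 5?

Repeated addition: build up to 5P.
2P: tangent at (0, 27): λ = (3·0² + 4)/(2·27) ≡ 4/23. 23⁻¹ ≡ 27 (mod 31), so λ ≡ 4·27 ≡ 15.
  x = λ² - 0 - 0 = 225 - 0 ≡ 8; y = λ·(0 - 8) - 27 ≡ 8. → (8, 8)
3P: (8, 8) + (0, 27). λ = (27 - 8)/(0 - 8) ≡ 19/23 mod 31. 23⁻¹ ≡ 27 (mod 31), so λ ≡ 17.
  x = λ² - 8 - 0 = 289 - 8 ≡ 2; y = λ·(8 - 2) - 8 ≡ 1. → (2, 1)
4P: (2, 1) + (0, 27). λ = (27 - 1)/(0 - 2) ≡ 26/29 mod 31. 29⁻¹ ≡ 15 (mod 31) since 29·15 = 435 ≡ 1, so λ ≡ 18.
  x = λ² - 2 - 0 = 324 - 2 ≡ 12; y = λ·(2 - 12) - 1 ≡ 5. → (12, 5)
5P: (12, 5) + (0, 27). λ = (27 - 5)/(0 - 12) ≡ 22/19 mod 31. 19⁻¹ ≡ 18 (mod 31), so λ ≡ 24.
  x = λ² - 12 - 0 = 576 - 12 ≡ 6; y = λ·(12 - 6) - 5 ≡ 15. → (6, 15)

(6, 15)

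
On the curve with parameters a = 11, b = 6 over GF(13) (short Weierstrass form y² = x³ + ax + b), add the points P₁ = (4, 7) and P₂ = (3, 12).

(5, 11)

(4, 7) + (3, 12). λ = (12 - 7)/(3 - 4) ≡ 5/12 mod 13. 12⁻¹ ≡ 12 (mod 13), so λ ≡ 8.
  x = λ² - 4 - 3 = 64 - 7 ≡ 5; y = λ·(4 - 5) - 7 ≡ 11. → (5, 11)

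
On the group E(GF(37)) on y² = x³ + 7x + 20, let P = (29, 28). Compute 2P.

tangent at (29, 28): λ = (3·29² + 7)/(2·28) ≡ 14/19. 19⁻¹ ≡ 2 (mod 37) since 19·2 = 38 ≡ 1, so λ ≡ 14·2 ≡ 28.
  x = λ² - 29 - 29 = 784 - 58 ≡ 23; y = λ·(29 - 23) - 28 ≡ 29. → (23, 29)

(23, 29)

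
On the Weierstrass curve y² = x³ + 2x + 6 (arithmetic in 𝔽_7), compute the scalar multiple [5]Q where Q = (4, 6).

Double-and-add on 5 = (101)₂. Start with Q = (4, 6) for the leading 1-bit.
double: tangent at (4, 6): λ = (3·4² + 2)/(2·6) ≡ 1/5. 5⁻¹ ≡ 3 (mod 7), so λ ≡ 1·3 ≡ 3.
  x = λ² - 4 - 4 = 9 - 8 ≡ 1; y = λ·(4 - 1) - 6 ≡ 3. → (1, 3)
double: tangent at (1, 3): λ = (3·1² + 2)/(2·3) ≡ 5/6. 6⁻¹ ≡ 6 (mod 7) since 6·6 = 36 ≡ 1, so λ ≡ 5·6 ≡ 2.
  x = λ² - 1 - 1 = 4 - 2 ≡ 2; y = λ·(1 - 2) - 3 ≡ 2. → (2, 2)
add Q: (2, 2) + (4, 6). λ = (6 - 2)/(4 - 2) ≡ 4/2 mod 7. 2⁻¹ ≡ 4 (mod 7), so λ ≡ 2.
  x = λ² - 2 - 4 = 4 - 6 ≡ 5; y = λ·(2 - 5) - 2 ≡ 6. → (5, 6)

(5, 6)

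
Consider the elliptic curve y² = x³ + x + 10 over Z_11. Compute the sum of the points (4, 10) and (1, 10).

(6, 1)

(4, 10) + (1, 10). λ = (10 - 10)/(1 - 4) ≡ 0/8 mod 11. 8⁻¹ ≡ 7 (mod 11) since 8·7 = 56 ≡ 1, so λ ≡ 0.
  x = λ² - 4 - 1 = 0 - 5 ≡ 6; y = λ·(4 - 6) - 10 ≡ 1. → (6, 1)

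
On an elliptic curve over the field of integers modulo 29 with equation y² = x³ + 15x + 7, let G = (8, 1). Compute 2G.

tangent at (8, 1): λ = (3·8² + 15)/(2·1) ≡ 4/2. 2⁻¹ ≡ 15 (mod 29) since 2·15 = 30 ≡ 1, so λ ≡ 4·15 ≡ 2.
  x = λ² - 8 - 8 = 4 - 16 ≡ 17; y = λ·(8 - 17) - 1 ≡ 10. → (17, 10)

(17, 10)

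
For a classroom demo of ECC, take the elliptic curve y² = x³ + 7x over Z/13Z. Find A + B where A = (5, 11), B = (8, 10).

(5, 11) + (8, 10). λ = (10 - 11)/(8 - 5) ≡ 12/3 mod 13. 3⁻¹ ≡ 9 (mod 13), so λ ≡ 4.
  x = λ² - 5 - 8 = 16 - 13 ≡ 3; y = λ·(5 - 3) - 11 ≡ 10. → (3, 10)

(3, 10)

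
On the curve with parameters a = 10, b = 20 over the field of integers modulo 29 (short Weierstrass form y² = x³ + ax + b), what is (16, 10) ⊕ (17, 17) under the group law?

(16, 19)

(16, 10) + (17, 17). λ = (17 - 10)/(17 - 16) ≡ 7/1 mod 29. 1⁻¹ ≡ 1 (mod 29), so λ ≡ 7.
  x = λ² - 16 - 17 = 49 - 33 ≡ 16; y = λ·(16 - 16) - 10 ≡ 19. → (16, 19)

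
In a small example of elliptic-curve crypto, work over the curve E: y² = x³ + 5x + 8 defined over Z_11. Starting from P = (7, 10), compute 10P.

Repeated addition: build up to 10P.
2P: tangent at (7, 10): λ = (3·7² + 5)/(2·10) ≡ 9/9. 9⁻¹ ≡ 5 (mod 11), so λ ≡ 9·5 ≡ 1.
  x = λ² - 7 - 7 = 1 - 14 ≡ 9; y = λ·(7 - 9) - 10 ≡ 10. → (9, 10)
3P: (9, 10) + (7, 10). λ = (10 - 10)/(7 - 9) ≡ 0/9 mod 11. 9⁻¹ ≡ 5 (mod 11), so λ ≡ 0.
  x = λ² - 9 - 7 = 0 - 16 ≡ 6; y = λ·(9 - 6) - 10 ≡ 1. → (6, 1)
4P: (6, 1) + (7, 10). λ = (10 - 1)/(7 - 6) ≡ 9/1 mod 11. 1⁻¹ ≡ 1 (mod 11), so λ ≡ 9.
  x = λ² - 6 - 7 = 81 - 13 ≡ 2; y = λ·(6 - 2) - 1 ≡ 2. → (2, 2)
5P: (2, 2) + (7, 10). λ = (10 - 2)/(7 - 2) ≡ 8/5 mod 11. 5⁻¹ ≡ 9 (mod 11), so λ ≡ 6.
  x = λ² - 2 - 7 = 36 - 9 ≡ 5; y = λ·(2 - 5) - 2 ≡ 2. → (5, 2)
6P: (5, 2) + (7, 10). λ = (10 - 2)/(7 - 5) ≡ 8/2 mod 11. 2⁻¹ ≡ 6 (mod 11), so λ ≡ 4.
  x = λ² - 5 - 7 = 16 - 12 ≡ 4; y = λ·(5 - 4) - 2 ≡ 2. → (4, 2)
7P: (4, 2) + (7, 10). λ = (10 - 2)/(7 - 4) ≡ 8/3 mod 11. 3⁻¹ ≡ 4 (mod 11), so λ ≡ 10.
  x = λ² - 4 - 7 = 100 - 11 ≡ 1; y = λ·(4 - 1) - 2 ≡ 6. → (1, 6)
8P: (1, 6) + (7, 10). λ = (10 - 6)/(7 - 1) ≡ 4/6 mod 11. 6⁻¹ ≡ 2 (mod 11), so λ ≡ 8.
  x = λ² - 1 - 7 = 64 - 8 ≡ 1; y = λ·(1 - 1) - 6 ≡ 5. → (1, 5)
9P: (1, 5) + (7, 10). λ = (10 - 5)/(7 - 1) ≡ 5/6 mod 11. 6⁻¹ ≡ 2 (mod 11) since 6·2 = 12 ≡ 1, so λ ≡ 10.
  x = λ² - 1 - 7 = 100 - 8 ≡ 4; y = λ·(1 - 4) - 5 ≡ 9. → (4, 9)
10P: (4, 9) + (7, 10). λ = (10 - 9)/(7 - 4) ≡ 1/3 mod 11. 3⁻¹ ≡ 4 (mod 11), so λ ≡ 4.
  x = λ² - 4 - 7 = 16 - 11 ≡ 5; y = λ·(4 - 5) - 9 ≡ 9. → (5, 9)

(5, 9)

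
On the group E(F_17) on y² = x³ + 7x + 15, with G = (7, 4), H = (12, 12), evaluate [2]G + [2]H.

(9, 5)

First 2G:
Repeated addition: build up to 2G.
2G: tangent at (7, 4): λ = (3·7² + 7)/(2·4) ≡ 1/8. 8⁻¹ ≡ 15 (mod 17) since 8·15 = 120 ≡ 1, so λ ≡ 1·15 ≡ 15.
  x = λ² - 7 - 7 = 225 - 14 ≡ 7; y = λ·(7 - 7) - 4 ≡ 13. → (7, 13)
2G = (7, 13).
Next 2H:
Repeated addition: build up to 2H.
2H: tangent at (12, 12): λ = (3·12² + 7)/(2·12) ≡ 14/7. 7⁻¹ ≡ 5 (mod 17), so λ ≡ 14·5 ≡ 2.
  x = λ² - 12 - 12 = 4 - 24 ≡ 14; y = λ·(12 - 14) - 12 ≡ 1. → (14, 1)
2H = (14, 1).
Finally 2G + 2H:
(7, 13) + (14, 1). λ = (1 - 13)/(14 - 7) ≡ 5/7 mod 17. 7⁻¹ ≡ 5 (mod 17) since 7·5 = 35 ≡ 1, so λ ≡ 8.
  x = λ² - 7 - 14 = 64 - 21 ≡ 9; y = λ·(7 - 9) - 13 ≡ 5. → (9, 5)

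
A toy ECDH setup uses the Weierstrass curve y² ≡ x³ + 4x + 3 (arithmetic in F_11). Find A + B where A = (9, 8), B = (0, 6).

(3, 8)

(9, 8) + (0, 6). λ = (6 - 8)/(0 - 9) ≡ 9/2 mod 11. 2⁻¹ ≡ 6 (mod 11) since 2·6 = 12 ≡ 1, so λ ≡ 10.
  x = λ² - 9 - 0 = 100 - 9 ≡ 3; y = λ·(9 - 3) - 8 ≡ 8. → (3, 8)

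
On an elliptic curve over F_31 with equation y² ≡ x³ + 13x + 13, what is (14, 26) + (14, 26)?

(28, 28)

tangent at (14, 26): λ = (3·14² + 13)/(2·26) ≡ 12/21. 21⁻¹ ≡ 3 (mod 31), so λ ≡ 12·3 ≡ 5.
  x = λ² - 14 - 14 = 25 - 28 ≡ 28; y = λ·(14 - 28) - 26 ≡ 28. → (28, 28)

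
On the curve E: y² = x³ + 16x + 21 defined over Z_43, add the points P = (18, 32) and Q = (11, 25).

(18, 32) + (11, 25). λ = (25 - 32)/(11 - 18) ≡ 36/36 mod 43. 36⁻¹ ≡ 6 (mod 43), so λ ≡ 1.
  x = λ² - 18 - 11 = 1 - 29 ≡ 15; y = λ·(18 - 15) - 32 ≡ 14. → (15, 14)

(15, 14)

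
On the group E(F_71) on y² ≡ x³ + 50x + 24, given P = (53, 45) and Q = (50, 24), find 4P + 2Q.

First 4P:
Repeated addition: build up to 4P.
2P: tangent at (53, 45): λ = (3·53² + 50)/(2·45) ≡ 28/19. 19⁻¹ ≡ 15 (mod 71), so λ ≡ 28·15 ≡ 65.
  x = λ² - 53 - 53 = 4225 - 106 ≡ 1; y = λ·(53 - 1) - 45 ≡ 69. → (1, 69)
3P: (1, 69) + (53, 45). λ = (45 - 69)/(53 - 1) ≡ 47/52 mod 71. 52⁻¹ ≡ 56 (mod 71), so λ ≡ 5.
  x = λ² - 1 - 53 = 25 - 54 ≡ 42; y = λ·(1 - 42) - 69 ≡ 10. → (42, 10)
4P: (42, 10) + (53, 45). λ = (45 - 10)/(53 - 42) ≡ 35/11 mod 71. 11⁻¹ ≡ 13 (mod 71), so λ ≡ 29.
  x = λ² - 42 - 53 = 841 - 95 ≡ 36; y = λ·(42 - 36) - 10 ≡ 22. → (36, 22)
4P = (36, 22).
Next 2Q:
Repeated addition: build up to 2Q.
2Q: tangent at (50, 24): λ = (3·50² + 50)/(2·24) ≡ 24/48. 48⁻¹ ≡ 37 (mod 71) since 48·37 = 1776 ≡ 1, so λ ≡ 24·37 ≡ 36.
  x = λ² - 50 - 50 = 1296 - 100 ≡ 60; y = λ·(50 - 60) - 24 ≡ 42. → (60, 42)
2Q = (60, 42).
Finally 4P + 2Q:
(36, 22) + (60, 42). λ = (42 - 22)/(60 - 36) ≡ 20/24 mod 71. 24⁻¹ ≡ 3 (mod 71) since 24·3 = 72 ≡ 1, so λ ≡ 60.
  x = λ² - 36 - 60 = 3600 - 96 ≡ 25; y = λ·(36 - 25) - 22 ≡ 70. → (25, 70)

(25, 70)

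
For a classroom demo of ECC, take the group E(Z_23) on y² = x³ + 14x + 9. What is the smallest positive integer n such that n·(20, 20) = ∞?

2P: tangent at (20, 20): λ = (3·20² + 14)/(2·20) ≡ 18/17. 17⁻¹ ≡ 19 (mod 23), so λ ≡ 18·19 ≡ 20.
  x = λ² - 20 - 20 = 400 - 40 ≡ 15; y = λ·(20 - 15) - 20 ≡ 11. → (15, 11)
3P: (15, 11) + (20, 20). λ = (20 - 11)/(20 - 15) ≡ 9/5 mod 23. 5⁻¹ ≡ 14 (mod 23), so λ ≡ 11.
  x = λ² - 15 - 20 = 121 - 35 ≡ 17; y = λ·(15 - 17) - 11 ≡ 13. → (17, 13)
4P: (17, 13) + (20, 20). λ = (20 - 13)/(20 - 17) ≡ 7/3 mod 23. 3⁻¹ ≡ 8 (mod 23), so λ ≡ 10.
  x = λ² - 17 - 20 = 100 - 37 ≡ 17; y = λ·(17 - 17) - 13 ≡ 10. → (17, 10)
5P: (17, 10) + (20, 20). λ = (20 - 10)/(20 - 17) ≡ 10/3 mod 23. 3⁻¹ ≡ 8 (mod 23) since 3·8 = 24 ≡ 1, so λ ≡ 11.
  x = λ² - 17 - 20 = 121 - 37 ≡ 15; y = λ·(17 - 15) - 10 ≡ 12. → (15, 12)
6P: (15, 12) + (20, 20). λ = (20 - 12)/(20 - 15) ≡ 8/5 mod 23. 5⁻¹ ≡ 14 (mod 23) since 5·14 = 70 ≡ 1, so λ ≡ 20.
  x = λ² - 15 - 20 = 400 - 35 ≡ 20; y = λ·(15 - 20) - 12 ≡ 3. → (20, 3)
7P: (20, 3) + (20, 20): same x and y₁ ≡ -y₂, so the sum is ∞.
7P = ∞, so the order is 7.

7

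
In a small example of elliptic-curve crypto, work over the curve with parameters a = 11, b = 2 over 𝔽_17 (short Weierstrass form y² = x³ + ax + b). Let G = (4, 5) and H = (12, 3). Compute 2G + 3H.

(0, 6)

First 2G:
Repeated addition: build up to 2G.
2G: tangent at (4, 5): λ = (3·4² + 11)/(2·5) ≡ 8/10. 10⁻¹ ≡ 12 (mod 17) since 10·12 = 120 ≡ 1, so λ ≡ 8·12 ≡ 11.
  x = λ² - 4 - 4 = 121 - 8 ≡ 11; y = λ·(4 - 11) - 5 ≡ 3. → (11, 3)
2G = (11, 3).
Next 3H:
Repeated addition: build up to 3H.
2H: tangent at (12, 3): λ = (3·12² + 11)/(2·3) ≡ 1/6. 6⁻¹ ≡ 3 (mod 17), so λ ≡ 1·3 ≡ 3.
  x = λ² - 12 - 12 = 9 - 24 ≡ 2; y = λ·(12 - 2) - 3 ≡ 10. → (2, 10)
3H: (2, 10) + (12, 3). λ = (3 - 10)/(12 - 2) ≡ 10/10 mod 17. 10⁻¹ ≡ 12 (mod 17) since 10·12 = 120 ≡ 1, so λ ≡ 1.
  x = λ² - 2 - 12 = 1 - 14 ≡ 4; y = λ·(2 - 4) - 10 ≡ 5. → (4, 5)
3H = (4, 5).
Finally 2G + 3H:
(11, 3) + (4, 5). λ = (5 - 3)/(4 - 11) ≡ 2/10 mod 17. 10⁻¹ ≡ 12 (mod 17) since 10·12 = 120 ≡ 1, so λ ≡ 7.
  x = λ² - 11 - 4 = 49 - 15 ≡ 0; y = λ·(11 - 0) - 3 ≡ 6. → (0, 6)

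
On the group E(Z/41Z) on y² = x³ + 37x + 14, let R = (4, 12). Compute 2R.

tangent at (4, 12): λ = (3·4² + 37)/(2·12) ≡ 3/24. 24⁻¹ ≡ 12 (mod 41), so λ ≡ 3·12 ≡ 36.
  x = λ² - 4 - 4 = 1296 - 8 ≡ 17; y = λ·(4 - 17) - 12 ≡ 12. → (17, 12)

(17, 12)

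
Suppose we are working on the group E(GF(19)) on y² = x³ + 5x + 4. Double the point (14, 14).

tangent at (14, 14): λ = (3·14² + 5)/(2·14) ≡ 4/9. 9⁻¹ ≡ 17 (mod 19) since 9·17 = 153 ≡ 1, so λ ≡ 4·17 ≡ 11.
  x = λ² - 14 - 14 = 121 - 28 ≡ 17; y = λ·(14 - 17) - 14 ≡ 10. → (17, 10)

(17, 10)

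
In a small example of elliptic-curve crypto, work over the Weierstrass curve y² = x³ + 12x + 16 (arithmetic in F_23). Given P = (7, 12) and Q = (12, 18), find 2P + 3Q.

First 2P:
Repeated addition: build up to 2P.
2P: tangent at (7, 12): λ = (3·7² + 12)/(2·12) ≡ 21/1. 1⁻¹ ≡ 1 (mod 23), so λ ≡ 21·1 ≡ 21.
  x = λ² - 7 - 7 = 441 - 14 ≡ 13; y = λ·(7 - 13) - 12 ≡ 0. → (13, 0)
2P = (13, 0).
Next 3Q:
Repeated addition: build up to 3Q.
2Q: tangent at (12, 18): λ = (3·12² + 12)/(2·18) ≡ 7/13. 13⁻¹ ≡ 16 (mod 23), so λ ≡ 7·16 ≡ 20.
  x = λ² - 12 - 12 = 400 - 24 ≡ 8; y = λ·(12 - 8) - 18 ≡ 16. → (8, 16)
3Q: (8, 16) + (12, 18). λ = (18 - 16)/(12 - 8) ≡ 2/4 mod 23. 4⁻¹ ≡ 6 (mod 23) since 4·6 = 24 ≡ 1, so λ ≡ 12.
  x = λ² - 8 - 12 = 144 - 20 ≡ 9; y = λ·(8 - 9) - 16 ≡ 18. → (9, 18)
3Q = (9, 18).
Finally 2P + 3Q:
(13, 0) + (9, 18). λ = (18 - 0)/(9 - 13) ≡ 18/19 mod 23. 19⁻¹ ≡ 17 (mod 23) since 19·17 = 323 ≡ 1, so λ ≡ 7.
  x = λ² - 13 - 9 = 49 - 22 ≡ 4; y = λ·(13 - 4) - 0 ≡ 17. → (4, 17)

(4, 17)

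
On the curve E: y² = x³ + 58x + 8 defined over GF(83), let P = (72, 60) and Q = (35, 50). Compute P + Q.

(25, 20)

(72, 60) + (35, 50). λ = (50 - 60)/(35 - 72) ≡ 73/46 mod 83. 46⁻¹ ≡ 74 (mod 83), so λ ≡ 7.
  x = λ² - 72 - 35 = 49 - 107 ≡ 25; y = λ·(72 - 25) - 60 ≡ 20. → (25, 20)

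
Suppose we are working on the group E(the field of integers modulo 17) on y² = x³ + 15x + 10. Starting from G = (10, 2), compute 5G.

Double-and-add on 5 = (101)₂. Start with G = (10, 2) for the leading 1-bit.
double: tangent at (10, 2): λ = (3·10² + 15)/(2·2) ≡ 9/4. 4⁻¹ ≡ 13 (mod 17), so λ ≡ 9·13 ≡ 15.
  x = λ² - 10 - 10 = 225 - 20 ≡ 1; y = λ·(10 - 1) - 2 ≡ 14. → (1, 14)
double: tangent at (1, 14): λ = (3·1² + 15)/(2·14) ≡ 1/11. 11⁻¹ ≡ 14 (mod 17), so λ ≡ 1·14 ≡ 14.
  x = λ² - 1 - 1 = 196 - 2 ≡ 7; y = λ·(1 - 7) - 14 ≡ 4. → (7, 4)
add G: (7, 4) + (10, 2). λ = (2 - 4)/(10 - 7) ≡ 15/3 mod 17. 3⁻¹ ≡ 6 (mod 17) since 3·6 = 18 ≡ 1, so λ ≡ 5.
  x = λ² - 7 - 10 = 25 - 17 ≡ 8; y = λ·(7 - 8) - 4 ≡ 8. → (8, 8)

(8, 8)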